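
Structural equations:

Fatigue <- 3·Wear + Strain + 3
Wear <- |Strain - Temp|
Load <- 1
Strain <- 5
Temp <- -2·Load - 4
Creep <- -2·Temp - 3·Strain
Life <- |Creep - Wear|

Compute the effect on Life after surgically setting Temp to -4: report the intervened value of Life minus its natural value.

2

The intervention breaks the incoming arrows to Temp: Temp <- -2·Load - 4 no longer applies, and Temp = -4.
Creep = -2·Temp - 3·Strain  [with Temp=-4, Strain=5]  = -7
Wear = |Strain - Temp|  [with Strain=5, Temp=-4]  = 9
Life = |Creep - Wear|  [with Creep=-7, Wear=9]  = 16
Without intervention: Temp = -2·Load - 4  [with Load=1]  = -6; Creep = -2·Temp - 3·Strain  [with Temp=-6, Strain=5]  = -3; Wear = |Strain - Temp|  [with Strain=5, Temp=-6]  = 11; Life = |Creep - Wear|  [with Creep=-3, Wear=11]  = 14.
Change = 16 − 14 = 2.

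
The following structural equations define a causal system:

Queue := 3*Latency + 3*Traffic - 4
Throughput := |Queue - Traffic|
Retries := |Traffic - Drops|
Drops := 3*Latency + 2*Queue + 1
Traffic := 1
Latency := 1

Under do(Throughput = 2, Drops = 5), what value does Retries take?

Setting Throughput = 2, Drops = 5 by intervention discards those variables' equations.
Retries = |Traffic - Drops|  [with Traffic=1, Drops=5]  = 4

4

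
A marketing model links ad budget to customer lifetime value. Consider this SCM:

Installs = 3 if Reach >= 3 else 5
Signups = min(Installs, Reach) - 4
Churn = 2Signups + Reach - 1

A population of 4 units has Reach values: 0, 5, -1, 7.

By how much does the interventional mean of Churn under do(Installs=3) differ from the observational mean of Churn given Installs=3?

The intervention sets Installs=3 in all 4 units regardless of Reach. Recomputing Churn per unit gives -9, 2, -12, 4; average -3.75.
Conditioning on Installs=3 selects the 2 unit(s) with Reach ∈ {5, 7}. Their Churn values: 2, 4. Mean = 3.
Difference = -3.75 − 3 = -6.75.

-6.75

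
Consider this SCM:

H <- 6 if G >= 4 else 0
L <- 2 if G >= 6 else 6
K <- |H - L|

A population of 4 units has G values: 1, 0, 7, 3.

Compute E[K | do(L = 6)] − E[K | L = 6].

The intervention sets L=6 in all 4 units regardless of G. Recomputing K per unit gives 6, 6, 0, 6; average 4.5.
Conditioning on L=6 selects the 3 unit(s) with G ∈ {1, 0, 3}. Their K values: 6, 6, 6. Mean = 6.
Difference = 4.5 − 6 = -1.5.

-1.5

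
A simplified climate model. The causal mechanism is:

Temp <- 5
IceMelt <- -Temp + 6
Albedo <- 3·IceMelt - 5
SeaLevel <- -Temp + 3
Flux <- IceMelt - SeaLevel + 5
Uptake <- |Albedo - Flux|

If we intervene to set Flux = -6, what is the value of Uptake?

The intervention breaks the incoming arrows to Flux: Flux <- IceMelt - SeaLevel + 5 no longer applies, and Flux = -6.
IceMelt = -Temp + 6  [with Temp=5]  = 1
Albedo = 3·IceMelt - 5  [with IceMelt=1]  = -2
Uptake = |Albedo - Flux|  [with Albedo=-2, Flux=-6]  = 4

4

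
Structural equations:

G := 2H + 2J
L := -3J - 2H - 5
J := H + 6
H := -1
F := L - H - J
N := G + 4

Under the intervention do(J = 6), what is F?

-26

Under do(J=6), the mechanism J := H + 6 is discarded; J is fixed at 6.
L = -3J - 2H - 5  [with J=6, H=-1]  = -21
F = L - H - J  [with L=-21, H=-1, J=6]  = -26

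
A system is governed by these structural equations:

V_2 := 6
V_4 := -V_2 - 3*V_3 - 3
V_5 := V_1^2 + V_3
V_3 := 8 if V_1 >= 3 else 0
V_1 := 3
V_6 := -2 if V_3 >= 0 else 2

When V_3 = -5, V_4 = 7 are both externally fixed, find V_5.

Setting V_3 = -5, V_4 = 7 by intervention discards those variables' equations.
V_5 = V_1^2 + V_3  [with V_1=3, V_3=-5]  = 4

4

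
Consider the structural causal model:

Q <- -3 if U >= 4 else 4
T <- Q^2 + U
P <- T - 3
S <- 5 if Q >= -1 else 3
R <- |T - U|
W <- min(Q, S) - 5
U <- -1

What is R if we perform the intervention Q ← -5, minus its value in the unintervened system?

9

Under do(Q=-5), the mechanism Q <- -3 if U >= 4 else 4 is discarded; Q is fixed at -5.
T = Q^2 + U  [with Q=-5, U=-1]  = 24
R = |T - U|  [with T=24, U=-1]  = 25
Without intervention: Q = -3 if U >= 4 else 4  [with U=-1]  = 4; T = Q^2 + U  [with Q=4, U=-1]  = 15; R = |T - U|  [with T=15, U=-1]  = 16.
Change = 25 − 16 = 9.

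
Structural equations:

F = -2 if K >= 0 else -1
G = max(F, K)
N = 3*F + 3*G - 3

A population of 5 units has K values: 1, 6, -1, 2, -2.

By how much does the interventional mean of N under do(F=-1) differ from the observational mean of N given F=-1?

7.2

do(F=-1) breaks F's dependence on K. With F=-1 fixed, N across the units is -3, 12, -9, 0, -9, mean -1.8.
Conditioning on F=-1 selects the 2 unit(s) with K ∈ {-1, -2}. Their N values: -9, -9. Mean = -9.
Difference = -1.8 − (-9) = 7.2.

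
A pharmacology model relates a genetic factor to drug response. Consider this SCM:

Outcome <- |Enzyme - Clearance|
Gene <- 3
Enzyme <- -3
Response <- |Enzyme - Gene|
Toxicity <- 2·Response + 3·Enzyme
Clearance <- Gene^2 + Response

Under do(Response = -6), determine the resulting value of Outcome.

6

The intervention breaks the incoming arrows to Response: Response <- |Enzyme - Gene| no longer applies, and Response = -6.
Clearance = Gene^2 + Response  [with Gene=3, Response=-6]  = 3
Outcome = |Enzyme - Clearance|  [with Enzyme=-3, Clearance=3]  = 6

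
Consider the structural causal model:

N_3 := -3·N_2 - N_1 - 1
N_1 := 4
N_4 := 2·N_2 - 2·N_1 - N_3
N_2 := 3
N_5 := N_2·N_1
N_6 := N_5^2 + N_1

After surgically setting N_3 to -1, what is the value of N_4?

The intervention breaks the incoming arrows to N_3: N_3 := -3·N_2 - N_1 - 1 no longer applies, and N_3 = -1.
N_4 = 2·N_2 - 2·N_1 - N_3  [with N_2=3, N_1=4, N_3=-1]  = -1

-1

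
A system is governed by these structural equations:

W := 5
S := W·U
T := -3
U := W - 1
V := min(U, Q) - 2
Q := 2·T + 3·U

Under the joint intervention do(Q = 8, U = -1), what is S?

-5

The joint intervention fixes Q = 8, U = -1, removing each variable's own equation.
S = W·U  [with W=5, U=-1]  = -5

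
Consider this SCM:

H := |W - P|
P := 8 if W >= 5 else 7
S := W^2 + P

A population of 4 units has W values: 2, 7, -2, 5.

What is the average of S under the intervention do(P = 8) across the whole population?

The intervention sets P=8 in all 4 units regardless of W. Recomputing S per unit gives 12, 57, 12, 33; average 28.5.

28.5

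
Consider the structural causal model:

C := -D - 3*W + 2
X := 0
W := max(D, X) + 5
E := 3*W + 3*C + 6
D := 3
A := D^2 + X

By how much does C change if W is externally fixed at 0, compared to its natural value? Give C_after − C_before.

24

The intervention breaks the incoming arrows to W: W := max(D, X) + 5 no longer applies, and W = 0.
C = -D - 3*W + 2  [with D=3, W=0]  = -1
Without intervention: W = max(D, X) + 5  [with D=3, X=0]  = 8; C = -D - 3*W + 2  [with D=3, W=8]  = -25.
Change = -1 − (-25) = 24.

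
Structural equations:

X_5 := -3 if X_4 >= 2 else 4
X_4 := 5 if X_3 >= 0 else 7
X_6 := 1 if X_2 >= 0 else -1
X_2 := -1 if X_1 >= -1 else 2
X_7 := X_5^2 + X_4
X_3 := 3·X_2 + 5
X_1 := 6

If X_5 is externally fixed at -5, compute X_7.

Under do(X_5=-5), the mechanism X_5 := -3 if X_4 >= 2 else 4 is discarded; X_5 is fixed at -5.
X_2 = -1 if X_1 >= -1 else 2  [with X_1=6]  = -1
X_3 = 3·X_2 + 5  [with X_2=-1]  = 2
X_4 = 5 if X_3 >= 0 else 7  [with X_3=2]  = 5
X_7 = X_5^2 + X_4  [with X_5=-5, X_4=5]  = 30

30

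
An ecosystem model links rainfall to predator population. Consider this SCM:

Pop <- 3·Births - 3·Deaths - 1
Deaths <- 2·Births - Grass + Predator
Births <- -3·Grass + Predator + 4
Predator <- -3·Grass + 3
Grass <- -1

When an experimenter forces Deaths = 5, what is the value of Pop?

Intervening sets Deaths = 5 and removes its equation (Deaths <- 2·Births - Grass + Predator).
Predator = -3·Grass + 3  [with Grass=-1]  = 6
Births = -3·Grass + Predator + 4  [with Grass=-1, Predator=6]  = 13
Pop = 3·Births - 3·Deaths - 1  [with Births=13, Deaths=5]  = 23

23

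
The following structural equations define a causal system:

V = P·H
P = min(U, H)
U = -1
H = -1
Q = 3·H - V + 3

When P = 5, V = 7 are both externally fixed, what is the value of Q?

-7

Setting P = 5, V = 7 by intervention discards those variables' equations.
Q = 3·H - V + 3  [with H=-1, V=7]  = -7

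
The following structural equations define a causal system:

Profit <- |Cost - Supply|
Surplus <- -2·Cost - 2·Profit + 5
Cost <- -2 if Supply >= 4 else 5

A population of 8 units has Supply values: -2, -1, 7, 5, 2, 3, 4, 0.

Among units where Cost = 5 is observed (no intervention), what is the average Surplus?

-14.2

Observing Cost=5 restricts to units where Cost's equation naturally yields 5: Supply ∈ {-2, -1, 2, 3, 0}. In that subpopulation Surplus = -19, -17, -11, -9, -15, mean -14.2.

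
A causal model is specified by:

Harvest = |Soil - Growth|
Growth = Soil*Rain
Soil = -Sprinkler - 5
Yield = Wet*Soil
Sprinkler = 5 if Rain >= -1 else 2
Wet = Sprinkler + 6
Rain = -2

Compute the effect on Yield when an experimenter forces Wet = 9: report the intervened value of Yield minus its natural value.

-7

Under do(Wet=9), the mechanism Wet = Sprinkler + 6 is discarded; Wet is fixed at 9.
Sprinkler = 5 if Rain >= -1 else 2  [with Rain=-2]  = 2
Soil = -Sprinkler - 5  [with Sprinkler=2]  = -7
Yield = Wet*Soil  [with Wet=9, Soil=-7]  = -63
Without intervention: Sprinkler = 5 if Rain >= -1 else 2  [with Rain=-2]  = 2; Soil = -Sprinkler - 5  [with Sprinkler=2]  = -7; Wet = Sprinkler + 6  [with Sprinkler=2]  = 8; Yield = Wet*Soil  [with Wet=8, Soil=-7]  = -56.
Change = -63 − (-56) = -7.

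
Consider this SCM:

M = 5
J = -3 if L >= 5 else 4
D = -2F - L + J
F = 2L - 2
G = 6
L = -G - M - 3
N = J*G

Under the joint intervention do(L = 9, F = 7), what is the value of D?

Setting L = 9, F = 7 by intervention discards those variables' equations.
J = -3 if L >= 5 else 4  [with L=9]  = -3
D = -2F - L + J  [with F=7, L=9, J=-3]  = -26

-26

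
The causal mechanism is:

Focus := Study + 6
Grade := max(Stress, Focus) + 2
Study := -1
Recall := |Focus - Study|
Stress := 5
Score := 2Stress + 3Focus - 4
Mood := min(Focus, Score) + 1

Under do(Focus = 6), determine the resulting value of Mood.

do(Focus=6) replaces the equation Focus := Study + 6 with the constant Focus = 6.
Score = 2Stress + 3Focus - 4  [with Stress=5, Focus=6]  = 24
Mood = min(Focus, Score) + 1  [with Focus=6, Score=24]  = 7

7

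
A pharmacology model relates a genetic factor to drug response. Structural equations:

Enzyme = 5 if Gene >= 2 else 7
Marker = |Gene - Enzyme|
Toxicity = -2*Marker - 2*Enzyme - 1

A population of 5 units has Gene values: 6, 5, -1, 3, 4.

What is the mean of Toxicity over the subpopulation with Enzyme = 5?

-13

Conditioning on Enzyme=5 selects the 4 unit(s) with Gene ∈ {6, 5, 3, 4}. Their Toxicity values: -13, -11, -15, -13. Mean = -13.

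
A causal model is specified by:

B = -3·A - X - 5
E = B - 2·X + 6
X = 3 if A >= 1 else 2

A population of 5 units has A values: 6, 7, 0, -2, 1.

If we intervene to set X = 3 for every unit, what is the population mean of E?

do(X=3) breaks X's dependence on A. With X=3 fixed, E across the units is -26, -29, -8, -2, -11, mean -15.2.

-15.2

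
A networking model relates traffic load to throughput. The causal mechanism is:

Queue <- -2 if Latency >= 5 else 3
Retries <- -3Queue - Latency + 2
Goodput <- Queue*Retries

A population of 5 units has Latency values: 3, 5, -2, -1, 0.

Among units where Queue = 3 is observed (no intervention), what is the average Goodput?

Observing Queue=3 restricts to units where Queue's equation naturally yields 3: Latency ∈ {3, -2, -1, 0}. In that subpopulation Goodput = -30, -15, -18, -21, mean -21.

-21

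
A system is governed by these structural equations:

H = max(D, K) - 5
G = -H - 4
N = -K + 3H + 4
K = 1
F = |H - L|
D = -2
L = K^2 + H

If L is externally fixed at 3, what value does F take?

7

The intervention breaks the incoming arrows to L: L = K^2 + H no longer applies, and L = 3.
H = max(D, K) - 5  [with D=-2, K=1]  = -4
F = |H - L|  [with H=-4, L=3]  = 7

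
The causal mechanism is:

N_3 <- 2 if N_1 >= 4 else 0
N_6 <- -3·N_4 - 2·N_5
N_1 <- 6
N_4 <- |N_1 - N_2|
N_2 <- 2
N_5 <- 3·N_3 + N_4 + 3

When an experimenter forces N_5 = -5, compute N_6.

The intervention breaks the incoming arrows to N_5: N_5 <- 3·N_3 + N_4 + 3 no longer applies, and N_5 = -5.
N_4 = |N_1 - N_2|  [with N_1=6, N_2=2]  = 4
N_6 = -3·N_4 - 2·N_5  [with N_4=4, N_5=-5]  = -2

-2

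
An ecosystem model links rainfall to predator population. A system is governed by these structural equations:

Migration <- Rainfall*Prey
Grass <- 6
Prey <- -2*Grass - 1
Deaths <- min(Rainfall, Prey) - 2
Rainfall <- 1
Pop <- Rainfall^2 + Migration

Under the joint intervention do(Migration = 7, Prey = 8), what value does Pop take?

The joint intervention fixes Migration = 7, Prey = 8, removing each variable's own equation.
Pop = Rainfall^2 + Migration  [with Rainfall=1, Migration=7]  = 8

8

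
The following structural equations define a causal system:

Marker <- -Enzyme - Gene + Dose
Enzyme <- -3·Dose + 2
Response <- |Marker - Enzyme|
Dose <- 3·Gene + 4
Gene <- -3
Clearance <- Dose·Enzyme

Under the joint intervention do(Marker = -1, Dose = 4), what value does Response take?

9

The joint intervention fixes Marker = -1, Dose = 4, removing each variable's own equation.
Enzyme = -3·Dose + 2  [with Dose=4]  = -10
Response = |Marker - Enzyme|  [with Marker=-1, Enzyme=-10]  = 9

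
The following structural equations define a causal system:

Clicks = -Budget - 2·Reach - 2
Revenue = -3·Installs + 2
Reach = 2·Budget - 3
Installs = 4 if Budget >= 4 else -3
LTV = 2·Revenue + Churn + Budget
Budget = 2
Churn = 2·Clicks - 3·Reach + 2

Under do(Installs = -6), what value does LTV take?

The intervention breaks the incoming arrows to Installs: Installs = 4 if Budget >= 4 else -3 no longer applies, and Installs = -6.
Reach = 2·Budget - 3  [with Budget=2]  = 1
Clicks = -Budget - 2·Reach - 2  [with Budget=2, Reach=1]  = -6
Churn = 2·Clicks - 3·Reach + 2  [with Clicks=-6, Reach=1]  = -13
Revenue = -3·Installs + 2  [with Installs=-6]  = 20
LTV = 2·Revenue + Churn + Budget  [with Revenue=20, Churn=-13, Budget=2]  = 29

29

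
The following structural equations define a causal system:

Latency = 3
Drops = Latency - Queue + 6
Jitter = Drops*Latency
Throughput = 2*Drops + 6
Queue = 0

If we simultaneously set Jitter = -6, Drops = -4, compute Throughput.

The joint intervention fixes Jitter = -6, Drops = -4, removing each variable's own equation.
Throughput = 2*Drops + 6  [with Drops=-4]  = -2

-2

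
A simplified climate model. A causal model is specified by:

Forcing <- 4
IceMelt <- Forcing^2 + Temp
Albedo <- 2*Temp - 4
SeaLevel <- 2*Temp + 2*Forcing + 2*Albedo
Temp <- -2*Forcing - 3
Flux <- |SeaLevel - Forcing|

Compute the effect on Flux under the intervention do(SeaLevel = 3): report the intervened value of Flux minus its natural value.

The intervention breaks the incoming arrows to SeaLevel: SeaLevel <- 2*Temp + 2*Forcing + 2*Albedo no longer applies, and SeaLevel = 3.
Flux = |SeaLevel - Forcing|  [with SeaLevel=3, Forcing=4]  = 1
Without intervention: Temp = -2*Forcing - 3  [with Forcing=4]  = -11; Albedo = 2*Temp - 4  [with Temp=-11]  = -26; SeaLevel = 2*Temp + 2*Forcing + 2*Albedo  [with Temp=-11, Forcing=4, Albedo=-26]  = -66; Flux = |SeaLevel - Forcing|  [with SeaLevel=-66, Forcing=4]  = 70.
Change = 1 − 70 = -69.

-69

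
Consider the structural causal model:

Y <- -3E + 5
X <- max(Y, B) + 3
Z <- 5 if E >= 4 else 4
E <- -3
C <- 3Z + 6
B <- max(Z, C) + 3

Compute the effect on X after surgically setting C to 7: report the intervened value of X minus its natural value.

The intervention breaks the incoming arrows to C: C <- 3Z + 6 no longer applies, and C = 7.
Z = 5 if E >= 4 else 4  [with E=-3]  = 4
B = max(Z, C) + 3  [with Z=4, C=7]  = 10
Y = -3E + 5  [with E=-3]  = 14
X = max(Y, B) + 3  [with Y=14, B=10]  = 17
Without intervention: Z = 5 if E >= 4 else 4  [with E=-3]  = 4; C = 3Z + 6  [with Z=4]  = 18; B = max(Z, C) + 3  [with Z=4, C=18]  = 21; Y = -3E + 5  [with E=-3]  = 14; X = max(Y, B) + 3  [with Y=14, B=21]  = 24.
Change = 17 − 24 = -7.

-7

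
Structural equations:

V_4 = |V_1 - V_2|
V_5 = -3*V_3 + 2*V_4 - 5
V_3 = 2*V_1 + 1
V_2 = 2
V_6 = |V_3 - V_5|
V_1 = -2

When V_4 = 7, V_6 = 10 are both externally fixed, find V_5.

Setting V_4 = 7, V_6 = 10 by intervention discards those variables' equations.
V_3 = 2*V_1 + 1  [with V_1=-2]  = -3
V_5 = -3*V_3 + 2*V_4 - 5  [with V_3=-3, V_4=7]  = 18

18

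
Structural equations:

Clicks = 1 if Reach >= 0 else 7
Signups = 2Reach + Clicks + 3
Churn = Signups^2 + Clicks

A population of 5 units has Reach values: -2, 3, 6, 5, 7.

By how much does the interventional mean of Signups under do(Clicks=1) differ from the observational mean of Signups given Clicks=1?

-2.9

Every unit gets Clicks=1 under the intervention. Signups values become 0, 10, 16, 14, 18; E[Signups|do(Clicks=1)] = 11.6.
Conditioning on Clicks=1 selects the 4 unit(s) with Reach ∈ {3, 6, 5, 7}. Their Signups values: 10, 16, 14, 18. Mean = 14.5.
Difference = 11.6 − 14.5 = -2.9.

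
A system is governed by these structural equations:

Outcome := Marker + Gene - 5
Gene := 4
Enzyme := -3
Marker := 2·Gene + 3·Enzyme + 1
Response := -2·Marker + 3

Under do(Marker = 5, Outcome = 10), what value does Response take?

-7

The joint intervention fixes Marker = 5, Outcome = 10, removing each variable's own equation.
Response = -2·Marker + 3  [with Marker=5]  = -7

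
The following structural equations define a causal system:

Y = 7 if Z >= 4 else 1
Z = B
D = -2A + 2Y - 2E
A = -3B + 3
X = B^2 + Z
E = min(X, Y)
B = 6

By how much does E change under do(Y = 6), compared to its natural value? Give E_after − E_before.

Under do(Y=6), the mechanism Y = 7 if Z >= 4 else 1 is discarded; Y is fixed at 6.
Z = B  [with B=6]  = 6
X = B^2 + Z  [with B=6, Z=6]  = 42
E = min(X, Y)  [with X=42, Y=6]  = 6
Without intervention: Z = B  [with B=6]  = 6; X = B^2 + Z  [with B=6, Z=6]  = 42; Y = 7 if Z >= 4 else 1  [with Z=6]  = 7; E = min(X, Y)  [with X=42, Y=7]  = 7.
Change = 6 − 7 = -1.

-1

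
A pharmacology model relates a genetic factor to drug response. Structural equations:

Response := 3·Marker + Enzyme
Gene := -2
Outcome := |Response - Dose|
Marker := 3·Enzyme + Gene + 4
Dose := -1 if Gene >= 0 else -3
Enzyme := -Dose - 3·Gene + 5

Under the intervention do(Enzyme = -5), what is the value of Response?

-44

do(Enzyme=-5) replaces the equation Enzyme := -Dose - 3·Gene + 5 with the constant Enzyme = -5.
Marker = 3·Enzyme + Gene + 4  [with Enzyme=-5, Gene=-2]  = -13
Response = 3·Marker + Enzyme  [with Marker=-13, Enzyme=-5]  = -44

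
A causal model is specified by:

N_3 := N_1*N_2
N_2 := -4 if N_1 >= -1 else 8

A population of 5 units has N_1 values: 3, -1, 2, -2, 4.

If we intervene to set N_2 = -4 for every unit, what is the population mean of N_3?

The intervention sets N_2=-4 in all 5 units regardless of N_1. Recomputing N_3 per unit gives -12, 4, -8, 8, -16; average -4.8.

-4.8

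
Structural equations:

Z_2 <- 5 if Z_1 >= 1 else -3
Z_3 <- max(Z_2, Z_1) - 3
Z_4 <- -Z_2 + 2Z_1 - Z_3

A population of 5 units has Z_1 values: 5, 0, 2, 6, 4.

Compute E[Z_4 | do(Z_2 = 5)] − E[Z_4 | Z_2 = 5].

-1.65

do(Z_2=5) breaks Z_2's dependence on Z_1. With Z_2=5 fixed, Z_4 across the units is 3, -7, -3, 4, 1, mean -0.4.
E[Z_4|Z_2=5] averages over only the 4 units with Z_2=5 (Z_1 = 5, 2, 6, 4): Z_4 = 3, -3, 4, 1, mean 1.25.
Difference = -0.4 − 1.25 = -1.65.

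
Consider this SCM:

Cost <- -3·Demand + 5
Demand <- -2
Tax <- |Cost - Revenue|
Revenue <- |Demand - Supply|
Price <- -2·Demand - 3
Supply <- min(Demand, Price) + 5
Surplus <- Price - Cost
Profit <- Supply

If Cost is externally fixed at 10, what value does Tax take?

Under do(Cost=10), the mechanism Cost <- -3·Demand + 5 is discarded; Cost is fixed at 10.
Price = -2·Demand - 3  [with Demand=-2]  = 1
Supply = min(Demand, Price) + 5  [with Demand=-2, Price=1]  = 3
Revenue = |Demand - Supply|  [with Demand=-2, Supply=3]  = 5
Tax = |Cost - Revenue|  [with Cost=10, Revenue=5]  = 5

5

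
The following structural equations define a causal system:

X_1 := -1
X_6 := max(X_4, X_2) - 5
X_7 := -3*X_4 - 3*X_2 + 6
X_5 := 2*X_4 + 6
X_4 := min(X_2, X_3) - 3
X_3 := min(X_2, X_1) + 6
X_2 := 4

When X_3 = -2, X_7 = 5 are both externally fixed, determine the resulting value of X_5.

Setting X_3 = -2, X_7 = 5 by intervention discards those variables' equations.
X_4 = min(X_2, X_3) - 3  [with X_2=4, X_3=-2]  = -5
X_5 = 2*X_4 + 6  [with X_4=-5]  = -4

-4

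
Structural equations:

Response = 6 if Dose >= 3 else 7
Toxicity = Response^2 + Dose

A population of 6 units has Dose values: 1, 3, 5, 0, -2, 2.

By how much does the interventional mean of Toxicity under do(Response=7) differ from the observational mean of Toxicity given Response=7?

The intervention sets Response=7 in all 6 units regardless of Dose. Recomputing Toxicity per unit gives 50, 52, 54, 49, 47, 51; average 50.5.
Observing Response=7 restricts to units where Response's equation naturally yields 7: Dose ∈ {1, 0, -2, 2}. In that subpopulation Toxicity = 50, 49, 47, 51, mean 49.25.
Difference = 50.5 − 49.25 = 1.25.

1.25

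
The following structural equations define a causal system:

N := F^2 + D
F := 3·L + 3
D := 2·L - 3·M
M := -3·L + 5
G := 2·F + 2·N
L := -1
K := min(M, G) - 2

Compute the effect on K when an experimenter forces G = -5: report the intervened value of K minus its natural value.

Intervening sets G = -5 and removes its equation (G := 2·F + 2·N).
M = -3·L + 5  [with L=-1]  = 8
K = min(M, G) - 2  [with M=8, G=-5]  = -7
Without intervention: M = -3·L + 5  [with L=-1]  = 8; D = 2·L - 3·M  [with L=-1, M=8]  = -26; F = 3·L + 3  [with L=-1]  = 0; N = F^2 + D  [with F=0, D=-26]  = -26; G = 2·F + 2·N  [with F=0, N=-26]  = -52; K = min(M, G) - 2  [with M=8, G=-52]  = -54.
Change = -7 − (-54) = 47.

47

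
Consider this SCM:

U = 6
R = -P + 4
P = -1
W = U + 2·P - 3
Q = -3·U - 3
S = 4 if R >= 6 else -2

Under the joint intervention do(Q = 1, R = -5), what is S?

The joint intervention fixes Q = 1, R = -5, removing each variable's own equation.
S = 4 if R >= 6 else -2  [with R=-5]  = -2

-2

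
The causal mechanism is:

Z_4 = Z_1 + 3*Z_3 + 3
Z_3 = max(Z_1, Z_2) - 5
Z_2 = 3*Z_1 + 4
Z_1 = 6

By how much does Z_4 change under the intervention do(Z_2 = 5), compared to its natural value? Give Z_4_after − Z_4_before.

Under do(Z_2=5), the mechanism Z_2 = 3*Z_1 + 4 is discarded; Z_2 is fixed at 5.
Z_3 = max(Z_1, Z_2) - 5  [with Z_1=6, Z_2=5]  = 1
Z_4 = Z_1 + 3*Z_3 + 3  [with Z_1=6, Z_3=1]  = 12
Without intervention: Z_2 = 3*Z_1 + 4  [with Z_1=6]  = 22; Z_3 = max(Z_1, Z_2) - 5  [with Z_1=6, Z_2=22]  = 17; Z_4 = Z_1 + 3*Z_3 + 3  [with Z_1=6, Z_3=17]  = 60.
Change = 12 − 60 = -48.

-48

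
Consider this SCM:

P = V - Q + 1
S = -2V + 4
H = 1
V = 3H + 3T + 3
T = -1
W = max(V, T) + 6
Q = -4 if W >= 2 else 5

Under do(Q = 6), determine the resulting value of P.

-2

Intervening sets Q = 6 and removes its equation (Q = -4 if W >= 2 else 5).
V = 3H + 3T + 3  [with H=1, T=-1]  = 3
P = V - Q + 1  [with V=3, Q=6]  = -2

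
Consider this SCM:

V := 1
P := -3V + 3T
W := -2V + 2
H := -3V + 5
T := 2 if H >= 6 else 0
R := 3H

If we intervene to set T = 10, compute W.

do(T=10) replaces the equation T := 2 if H >= 6 else 0 with the constant T = 10.
W is not downstream of the intervention, so its value is determined by the original equations.
W = -2V + 2  [with V=1]  = 0

0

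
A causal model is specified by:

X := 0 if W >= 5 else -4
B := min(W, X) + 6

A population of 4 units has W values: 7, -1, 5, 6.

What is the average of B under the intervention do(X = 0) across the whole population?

5.75

The intervention sets X=0 in all 4 units regardless of W. Recomputing B per unit gives 6, 5, 6, 6; average 5.75.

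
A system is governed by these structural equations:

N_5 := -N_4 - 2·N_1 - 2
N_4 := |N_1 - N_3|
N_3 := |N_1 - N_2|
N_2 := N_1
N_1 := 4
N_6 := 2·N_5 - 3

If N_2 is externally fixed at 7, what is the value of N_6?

-25

Under do(N_2=7), the mechanism N_2 := N_1 is discarded; N_2 is fixed at 7.
N_3 = |N_1 - N_2|  [with N_1=4, N_2=7]  = 3
N_4 = |N_1 - N_3|  [with N_1=4, N_3=3]  = 1
N_5 = -N_4 - 2·N_1 - 2  [with N_4=1, N_1=4]  = -11
N_6 = 2·N_5 - 3  [with N_5=-11]  = -25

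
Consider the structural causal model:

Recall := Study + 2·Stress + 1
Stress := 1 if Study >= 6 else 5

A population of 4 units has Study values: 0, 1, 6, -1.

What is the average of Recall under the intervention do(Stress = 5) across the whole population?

Every unit gets Stress=5 under the intervention. Recall values become 11, 12, 17, 10; E[Recall|do(Stress=5)] = 12.5.

12.5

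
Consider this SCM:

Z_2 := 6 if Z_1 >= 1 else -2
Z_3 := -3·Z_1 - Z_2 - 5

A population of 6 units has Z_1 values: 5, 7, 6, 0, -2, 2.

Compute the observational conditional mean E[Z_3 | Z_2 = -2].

0

Conditioning on Z_2=-2 selects the 2 unit(s) with Z_1 ∈ {0, -2}. Their Z_3 values: -3, 3. Mean = 0.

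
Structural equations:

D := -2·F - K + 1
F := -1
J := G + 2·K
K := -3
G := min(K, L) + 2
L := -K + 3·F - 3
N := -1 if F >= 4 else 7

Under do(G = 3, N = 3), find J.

Under do(G = 3, N = 3), each intervened variable's structural equation is replaced by its fixed value.
J = G + 2·K  [with G=3, K=-3]  = -3

-3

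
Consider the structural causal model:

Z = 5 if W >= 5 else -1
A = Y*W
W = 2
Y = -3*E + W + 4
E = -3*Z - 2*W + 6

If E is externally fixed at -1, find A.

do(E=-1) replaces the equation E = -3*Z - 2*W + 6 with the constant E = -1.
Y = -3*E + W + 4  [with E=-1, W=2]  = 9
A = Y*W  [with Y=9, W=2]  = 18

18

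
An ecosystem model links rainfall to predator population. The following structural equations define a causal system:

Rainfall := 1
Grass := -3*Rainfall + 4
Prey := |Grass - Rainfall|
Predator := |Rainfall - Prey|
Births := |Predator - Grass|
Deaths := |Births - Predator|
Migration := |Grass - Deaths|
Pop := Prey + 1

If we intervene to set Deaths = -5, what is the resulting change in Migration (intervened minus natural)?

Intervening sets Deaths = -5 and removes its equation (Deaths := |Births - Predator|).
Grass = -3*Rainfall + 4  [with Rainfall=1]  = 1
Migration = |Grass - Deaths|  [with Grass=1, Deaths=-5]  = 6
Without intervention: Grass = -3*Rainfall + 4  [with Rainfall=1]  = 1; Prey = |Grass - Rainfall|  [with Grass=1, Rainfall=1]  = 0; Predator = |Rainfall - Prey|  [with Rainfall=1, Prey=0]  = 1; Births = |Predator - Grass|  [with Predator=1, Grass=1]  = 0; Deaths = |Births - Predator|  [with Births=0, Predator=1]  = 1; Migration = |Grass - Deaths|  [with Grass=1, Deaths=1]  = 0.
Change = 6 − 0 = 6.

6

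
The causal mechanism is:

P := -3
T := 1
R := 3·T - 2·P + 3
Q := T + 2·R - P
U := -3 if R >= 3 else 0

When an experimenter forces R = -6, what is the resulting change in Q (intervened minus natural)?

-36

The intervention breaks the incoming arrows to R: R := 3·T - 2·P + 3 no longer applies, and R = -6.
Q = T + 2·R - P  [with T=1, R=-6, P=-3]  = -8
Without intervention: R = 3·T - 2·P + 3  [with T=1, P=-3]  = 12; Q = T + 2·R - P  [with T=1, R=12, P=-3]  = 28.
Change = -8 − 28 = -36.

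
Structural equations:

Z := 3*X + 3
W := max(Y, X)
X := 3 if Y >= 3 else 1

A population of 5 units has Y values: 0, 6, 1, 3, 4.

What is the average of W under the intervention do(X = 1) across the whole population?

Every unit gets X=1 under the intervention. W values become 1, 6, 1, 3, 4; E[W|do(X=1)] = 3.

3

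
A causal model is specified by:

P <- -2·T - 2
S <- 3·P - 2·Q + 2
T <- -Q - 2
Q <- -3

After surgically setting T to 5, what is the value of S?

-28

Under do(T=5), the mechanism T <- -Q - 2 is discarded; T is fixed at 5.
P = -2·T - 2  [with T=5]  = -12
S = 3·P - 2·Q + 2  [with P=-12, Q=-3]  = -28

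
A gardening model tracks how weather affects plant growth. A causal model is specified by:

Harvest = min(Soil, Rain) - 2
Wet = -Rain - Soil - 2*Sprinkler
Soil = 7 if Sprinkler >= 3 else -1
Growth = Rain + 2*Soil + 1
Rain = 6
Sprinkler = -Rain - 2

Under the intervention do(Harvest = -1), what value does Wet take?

11

do(Harvest=-1) replaces the equation Harvest = min(Soil, Rain) - 2 with the constant Harvest = -1.
No directed path runs from Harvest to Wet, so Wet keeps its natural value.
Sprinkler = -Rain - 2  [with Rain=6]  = -8
Soil = 7 if Sprinkler >= 3 else -1  [with Sprinkler=-8]  = -1
Wet = -Rain - Soil - 2*Sprinkler  [with Rain=6, Soil=-1, Sprinkler=-8]  = 11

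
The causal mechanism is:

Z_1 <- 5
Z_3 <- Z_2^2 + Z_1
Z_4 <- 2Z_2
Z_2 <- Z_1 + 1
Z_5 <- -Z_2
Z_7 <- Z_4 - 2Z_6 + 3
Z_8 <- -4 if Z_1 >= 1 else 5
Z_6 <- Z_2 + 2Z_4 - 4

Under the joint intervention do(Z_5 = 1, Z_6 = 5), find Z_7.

5

Under do(Z_5 = 1, Z_6 = 5), each intervened variable's structural equation is replaced by its fixed value.
Z_2 = Z_1 + 1  [with Z_1=5]  = 6
Z_4 = 2Z_2  [with Z_2=6]  = 12
Z_7 = Z_4 - 2Z_6 + 3  [with Z_4=12, Z_6=5]  = 5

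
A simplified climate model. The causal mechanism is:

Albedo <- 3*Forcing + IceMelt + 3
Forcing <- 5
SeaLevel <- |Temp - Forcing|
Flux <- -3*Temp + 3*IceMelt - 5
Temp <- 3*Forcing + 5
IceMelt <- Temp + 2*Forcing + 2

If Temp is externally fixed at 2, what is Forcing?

5

Under do(Temp=2), the mechanism Temp <- 3*Forcing + 5 is discarded; Temp is fixed at 2.
Forcing is not downstream of the intervention, so its value is determined by the original equations.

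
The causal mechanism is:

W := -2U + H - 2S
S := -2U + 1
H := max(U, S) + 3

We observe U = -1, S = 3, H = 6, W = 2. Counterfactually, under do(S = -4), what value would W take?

12

Under do(S=-4), the mechanism S := -2U + 1 is discarded; S is fixed at -4.
H = max(U, S) + 3  [with U=-1, S=-4]  = 2
W = -2U + H - 2S  [with U=-1, H=2, S=-4]  = 12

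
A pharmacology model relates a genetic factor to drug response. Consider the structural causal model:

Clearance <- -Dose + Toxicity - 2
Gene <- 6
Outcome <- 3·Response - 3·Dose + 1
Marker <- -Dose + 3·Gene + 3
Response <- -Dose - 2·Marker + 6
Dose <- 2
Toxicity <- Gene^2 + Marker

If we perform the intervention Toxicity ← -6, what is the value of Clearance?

-10

The intervention breaks the incoming arrows to Toxicity: Toxicity <- Gene^2 + Marker no longer applies, and Toxicity = -6.
Clearance = -Dose + Toxicity - 2  [with Dose=2, Toxicity=-6]  = -10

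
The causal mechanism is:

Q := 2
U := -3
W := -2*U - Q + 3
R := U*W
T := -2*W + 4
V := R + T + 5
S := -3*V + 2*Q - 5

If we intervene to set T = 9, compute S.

20

Under do(T=9), the mechanism T := -2*W + 4 is discarded; T is fixed at 9.
W = -2*U - Q + 3  [with U=-3, Q=2]  = 7
R = U*W  [with U=-3, W=7]  = -21
V = R + T + 5  [with R=-21, T=9]  = -7
S = -3*V + 2*Q - 5  [with V=-7, Q=2]  = 20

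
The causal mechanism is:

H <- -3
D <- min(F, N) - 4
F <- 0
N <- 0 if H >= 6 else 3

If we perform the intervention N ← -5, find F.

0

Under do(N=-5), the mechanism N <- 0 if H >= 6 else 3 is discarded; N is fixed at -5.
Since F is not a descendant of the intervened variable, it is unaffected.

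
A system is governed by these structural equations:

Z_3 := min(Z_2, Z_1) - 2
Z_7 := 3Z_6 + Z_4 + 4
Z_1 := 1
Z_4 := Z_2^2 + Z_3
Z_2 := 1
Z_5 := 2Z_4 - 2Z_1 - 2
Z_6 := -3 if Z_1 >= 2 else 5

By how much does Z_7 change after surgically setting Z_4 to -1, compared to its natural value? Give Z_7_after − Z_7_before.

The intervention breaks the incoming arrows to Z_4: Z_4 := Z_2^2 + Z_3 no longer applies, and Z_4 = -1.
Z_6 = -3 if Z_1 >= 2 else 5  [with Z_1=1]  = 5
Z_7 = 3Z_6 + Z_4 + 4  [with Z_6=5, Z_4=-1]  = 18
Without intervention: Z_3 = min(Z_2, Z_1) - 2  [with Z_2=1, Z_1=1]  = -1; Z_4 = Z_2^2 + Z_3  [with Z_2=1, Z_3=-1]  = 0; Z_6 = -3 if Z_1 >= 2 else 5  [with Z_1=1]  = 5; Z_7 = 3Z_6 + Z_4 + 4  [with Z_6=5, Z_4=0]  = 19.
Change = 18 − 19 = -1.

-1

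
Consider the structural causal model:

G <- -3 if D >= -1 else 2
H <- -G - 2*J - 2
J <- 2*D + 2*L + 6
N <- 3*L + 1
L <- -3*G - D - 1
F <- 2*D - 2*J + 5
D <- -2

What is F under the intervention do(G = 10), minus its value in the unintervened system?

96

Under do(G=10), the mechanism G <- -3 if D >= -1 else 2 is discarded; G is fixed at 10.
L = -3*G - D - 1  [with G=10, D=-2]  = -29
J = 2*D + 2*L + 6  [with D=-2, L=-29]  = -56
F = 2*D - 2*J + 5  [with D=-2, J=-56]  = 113
Without intervention: G = -3 if D >= -1 else 2  [with D=-2]  = 2; L = -3*G - D - 1  [with G=2, D=-2]  = -5; J = 2*D + 2*L + 6  [with D=-2, L=-5]  = -8; F = 2*D - 2*J + 5  [with D=-2, J=-8]  = 17.
Change = 113 − 17 = 96.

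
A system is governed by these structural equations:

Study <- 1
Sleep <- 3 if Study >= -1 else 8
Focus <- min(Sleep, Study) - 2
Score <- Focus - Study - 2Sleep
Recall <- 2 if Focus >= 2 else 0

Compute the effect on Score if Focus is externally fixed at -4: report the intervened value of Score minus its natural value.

-3

The intervention breaks the incoming arrows to Focus: Focus <- min(Sleep, Study) - 2 no longer applies, and Focus = -4.
Sleep = 3 if Study >= -1 else 8  [with Study=1]  = 3
Score = Focus - Study - 2Sleep  [with Focus=-4, Study=1, Sleep=3]  = -11
Without intervention: Sleep = 3 if Study >= -1 else 8  [with Study=1]  = 3; Focus = min(Sleep, Study) - 2  [with Sleep=3, Study=1]  = -1; Score = Focus - Study - 2Sleep  [with Focus=-1, Study=1, Sleep=3]  = -8.
Change = -11 − (-8) = -3.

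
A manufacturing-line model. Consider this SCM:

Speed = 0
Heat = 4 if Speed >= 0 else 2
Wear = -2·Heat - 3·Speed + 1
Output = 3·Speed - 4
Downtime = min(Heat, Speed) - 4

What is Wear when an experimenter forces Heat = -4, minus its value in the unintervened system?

The intervention breaks the incoming arrows to Heat: Heat = 4 if Speed >= 0 else 2 no longer applies, and Heat = -4.
Wear = -2·Heat - 3·Speed + 1  [with Heat=-4, Speed=0]  = 9
Without intervention: Heat = 4 if Speed >= 0 else 2  [with Speed=0]  = 4; Wear = -2·Heat - 3·Speed + 1  [with Heat=4, Speed=0]  = -7.
Change = 9 − (-7) = 16.

16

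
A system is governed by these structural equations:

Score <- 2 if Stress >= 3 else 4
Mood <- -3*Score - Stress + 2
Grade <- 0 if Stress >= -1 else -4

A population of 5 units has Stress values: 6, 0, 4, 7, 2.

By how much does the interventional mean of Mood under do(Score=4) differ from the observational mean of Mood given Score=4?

do(Score=4) breaks Score's dependence on Stress. With Score=4 fixed, Mood across the units is -16, -10, -14, -17, -12, mean -13.8.
Observing Score=4 restricts to units where Score's equation naturally yields 4: Stress ∈ {0, 2}. In that subpopulation Mood = -10, -12, mean -11.
Difference = -13.8 − (-11) = -2.8.

-2.8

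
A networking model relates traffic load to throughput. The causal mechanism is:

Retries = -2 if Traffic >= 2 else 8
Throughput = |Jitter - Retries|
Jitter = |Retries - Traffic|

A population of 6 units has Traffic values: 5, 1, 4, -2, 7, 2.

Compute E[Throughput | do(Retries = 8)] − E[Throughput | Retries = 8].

Every unit gets Retries=8 under the intervention. Throughput values become 5, 1, 4, 2, 7, 2; E[Throughput|do(Retries=8)] = 3.5.
Conditioning on Retries=8 selects the 2 unit(s) with Traffic ∈ {1, -2}. Their Throughput values: 1, 2. Mean = 1.5.
Difference = 3.5 − 1.5 = 2.

2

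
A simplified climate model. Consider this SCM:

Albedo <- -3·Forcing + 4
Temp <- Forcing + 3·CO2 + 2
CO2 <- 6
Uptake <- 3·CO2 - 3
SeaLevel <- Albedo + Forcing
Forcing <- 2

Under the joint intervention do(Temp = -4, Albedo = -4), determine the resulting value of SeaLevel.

Setting Temp = -4, Albedo = -4 by intervention discards those variables' equations.
SeaLevel = Albedo + Forcing  [with Albedo=-4, Forcing=2]  = -2

-2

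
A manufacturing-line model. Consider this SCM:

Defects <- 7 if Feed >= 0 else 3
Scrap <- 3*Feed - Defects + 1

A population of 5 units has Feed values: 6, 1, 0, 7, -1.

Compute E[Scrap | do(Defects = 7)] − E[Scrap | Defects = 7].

do(Defects=7) breaks Defects's dependence on Feed. With Defects=7 fixed, Scrap across the units is 12, -3, -6, 15, -9, mean 1.8.
Observing Defects=7 restricts to units where Defects's equation naturally yields 7: Feed ∈ {6, 1, 0, 7}. In that subpopulation Scrap = 12, -3, -6, 15, mean 4.5.
Difference = 1.8 − 4.5 = -2.7.

-2.7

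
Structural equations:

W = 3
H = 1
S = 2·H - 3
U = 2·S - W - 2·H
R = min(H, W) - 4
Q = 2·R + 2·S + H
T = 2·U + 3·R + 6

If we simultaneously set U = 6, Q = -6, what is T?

Setting U = 6, Q = -6 by intervention discards those variables' equations.
R = min(H, W) - 4  [with H=1, W=3]  = -3
T = 2·U + 3·R + 6  [with U=6, R=-3]  = 9

9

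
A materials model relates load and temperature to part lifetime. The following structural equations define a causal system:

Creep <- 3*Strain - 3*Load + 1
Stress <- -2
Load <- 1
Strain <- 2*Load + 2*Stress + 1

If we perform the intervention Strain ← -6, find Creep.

-20

The intervention breaks the incoming arrows to Strain: Strain <- 2*Load + 2*Stress + 1 no longer applies, and Strain = -6.
Creep = 3*Strain - 3*Load + 1  [with Strain=-6, Load=1]  = -20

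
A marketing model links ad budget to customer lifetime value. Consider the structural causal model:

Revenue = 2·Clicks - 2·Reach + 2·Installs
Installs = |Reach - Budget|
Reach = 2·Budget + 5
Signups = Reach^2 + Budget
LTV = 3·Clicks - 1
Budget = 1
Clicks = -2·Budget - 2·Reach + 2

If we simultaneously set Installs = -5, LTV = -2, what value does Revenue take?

The joint intervention fixes Installs = -5, LTV = -2, removing each variable's own equation.
Reach = 2·Budget + 5  [with Budget=1]  = 7
Clicks = -2·Budget - 2·Reach + 2  [with Budget=1, Reach=7]  = -14
Revenue = 2·Clicks - 2·Reach + 2·Installs  [with Clicks=-14, Reach=7, Installs=-5]  = -52

-52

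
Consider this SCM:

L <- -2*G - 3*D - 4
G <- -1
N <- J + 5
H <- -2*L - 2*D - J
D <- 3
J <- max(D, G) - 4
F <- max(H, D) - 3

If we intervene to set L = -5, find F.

The intervention breaks the incoming arrows to L: L <- -2*G - 3*D - 4 no longer applies, and L = -5.
J = max(D, G) - 4  [with D=3, G=-1]  = -1
H = -2*L - 2*D - J  [with L=-5, D=3, J=-1]  = 5
F = max(H, D) - 3  [with H=5, D=3]  = 2

2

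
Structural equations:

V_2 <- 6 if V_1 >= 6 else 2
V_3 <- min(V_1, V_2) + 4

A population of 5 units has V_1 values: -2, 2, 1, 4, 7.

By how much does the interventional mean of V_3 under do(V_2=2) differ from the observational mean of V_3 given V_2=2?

0.25

Every unit gets V_2=2 under the intervention. V_3 values become 2, 6, 5, 6, 6; E[V_3|do(V_2=2)] = 5.
E[V_3|V_2=2] averages over only the 4 units with V_2=2 (V_1 = -2, 2, 1, 4): V_3 = 2, 6, 5, 6, mean 4.75.
Difference = 5 − 4.75 = 0.25.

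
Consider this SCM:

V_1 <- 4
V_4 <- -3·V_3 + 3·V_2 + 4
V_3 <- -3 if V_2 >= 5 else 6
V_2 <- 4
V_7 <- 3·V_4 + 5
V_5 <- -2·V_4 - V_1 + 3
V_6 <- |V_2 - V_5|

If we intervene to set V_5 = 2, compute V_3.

do(V_5=2) replaces the equation V_5 <- -2·V_4 - V_1 + 3 with the constant V_5 = 2.
V_3 is not downstream of the intervention, so its value is determined by the original equations.
V_3 = -3 if V_2 >= 5 else 6  [with V_2=4]  = 6

6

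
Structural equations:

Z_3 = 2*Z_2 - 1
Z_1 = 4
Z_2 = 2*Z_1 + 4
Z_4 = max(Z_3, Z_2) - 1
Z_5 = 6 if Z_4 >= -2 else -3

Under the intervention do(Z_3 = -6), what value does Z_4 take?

The intervention breaks the incoming arrows to Z_3: Z_3 = 2*Z_2 - 1 no longer applies, and Z_3 = -6.
Z_2 = 2*Z_1 + 4  [with Z_1=4]  = 12
Z_4 = max(Z_3, Z_2) - 1  [with Z_3=-6, Z_2=12]  = 11

11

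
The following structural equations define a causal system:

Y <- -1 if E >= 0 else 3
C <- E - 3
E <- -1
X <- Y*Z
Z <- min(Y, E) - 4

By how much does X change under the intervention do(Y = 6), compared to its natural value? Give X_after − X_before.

Under do(Y=6), the mechanism Y <- -1 if E >= 0 else 3 is discarded; Y is fixed at 6.
Z = min(Y, E) - 4  [with Y=6, E=-1]  = -5
X = Y*Z  [with Y=6, Z=-5]  = -30
Without intervention: Y = -1 if E >= 0 else 3  [with E=-1]  = 3; Z = min(Y, E) - 4  [with Y=3, E=-1]  = -5; X = Y*Z  [with Y=3, Z=-5]  = -15.
Change = -30 − (-15) = -15.

-15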